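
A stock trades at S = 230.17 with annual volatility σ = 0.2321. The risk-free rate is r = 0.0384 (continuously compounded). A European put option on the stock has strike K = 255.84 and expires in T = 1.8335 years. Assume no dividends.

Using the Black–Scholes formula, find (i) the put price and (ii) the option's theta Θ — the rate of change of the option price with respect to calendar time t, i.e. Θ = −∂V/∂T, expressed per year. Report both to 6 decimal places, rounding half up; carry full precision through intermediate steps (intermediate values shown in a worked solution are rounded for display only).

price = 33.578413
Θ = -2.310923

σ√T = 0.2321·√1.8335 = 0.314279
d₁ = (ln(S/K) + (r+σ²/2)T) / (σ√T) = (ln(230.17/255.84) + (0.0384+0.2321²/2)·1.8335) / 0.314279 = (-0.105734 + 0.119792) / 0.314279 = 0.044731
d₂ = d₁ − σ√T = 0.044731 − 0.314279 = -0.269548
e^{−rT} = e^{−0.0384·1.8335} = 0.932015
N(−d₁) = 0.482161,  N(−d₂) = 0.606246
Put price V = K·e^{−rT}·N(−d₂) − S·N(−d₁) = 144.557381 − 110.978967 = 33.578413
φ(d₁) = (1/√(2π))·e^{−d₁²/2} = 0.398543
Θ = −S·φ(d₁)·σ/(2√T) + r·K·e^{−rT}·N(−d₂) = −7.861927 + 5.551003 = -2.310923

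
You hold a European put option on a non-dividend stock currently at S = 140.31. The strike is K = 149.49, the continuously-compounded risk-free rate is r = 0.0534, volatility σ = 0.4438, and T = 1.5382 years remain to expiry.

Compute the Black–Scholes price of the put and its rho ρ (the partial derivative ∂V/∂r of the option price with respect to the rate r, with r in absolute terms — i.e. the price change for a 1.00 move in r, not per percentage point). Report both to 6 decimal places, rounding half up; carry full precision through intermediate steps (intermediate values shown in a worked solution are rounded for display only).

σ√T = 0.4438·√1.5382 = 0.550419
d₁ = (ln(S/K) + (r+σ²/2)T) / (σ√T) = (ln(140.31/149.49) + (0.0534+0.4438²/2)·1.5382) / 0.550419 = (-0.063375 + 0.233621) / 0.550419 = 0.309301
d₂ = d₁ − σ√T = 0.309301 − 0.550419 = -0.241118
e^{−rT} = e^{−0.0534·1.5382} = 0.921143
N(−d₁) = 0.378546,  N(−d₂) = 0.595268
Put price V = K·e^{−rT}·N(−d₂) − S·N(−d₁) = 81.969436 − 53.113818 = 28.855618
ρ = −K·T·e^{−rT}·N(−d₂) = -126.085386

price = 28.855618
ρ = -126.085386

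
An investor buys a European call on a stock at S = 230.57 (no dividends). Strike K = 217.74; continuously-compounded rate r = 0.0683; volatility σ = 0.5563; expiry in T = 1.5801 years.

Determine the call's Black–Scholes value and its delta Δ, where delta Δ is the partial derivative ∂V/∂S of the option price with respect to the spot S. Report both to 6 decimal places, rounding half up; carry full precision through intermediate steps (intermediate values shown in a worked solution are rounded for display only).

price = 77.337528
Δ = 0.721010

σ√T = 0.5563·√1.5801 = 0.699280
d₁ = (ln(S/K) + (r+σ²/2)T) / (σ√T) = (ln(230.57/217.74) + (0.0683+0.5563²/2)·1.5801) / 0.699280 = (0.057253 + 0.352417) / 0.699280 = 0.585845
d₂ = d₁ − σ√T = 0.585845 − 0.699280 = -0.113435
e^{−rT} = e^{−0.0683·1.5801} = 0.897699
N(d₁) = 0.721010,  N(d₂) = 0.454843
Call price V = S·N(d₁) − K·e^{−rT}·N(d₂) = 166.243341 − 88.905813 = 77.337528
Δ = N(d₁) = 0.721010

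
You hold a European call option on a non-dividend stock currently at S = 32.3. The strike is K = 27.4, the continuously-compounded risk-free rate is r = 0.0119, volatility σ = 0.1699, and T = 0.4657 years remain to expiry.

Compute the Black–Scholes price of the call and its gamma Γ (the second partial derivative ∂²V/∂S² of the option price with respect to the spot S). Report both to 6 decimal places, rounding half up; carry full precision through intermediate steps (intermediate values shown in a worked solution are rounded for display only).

σ√T = 0.1699·√0.4657 = 0.115944
d₁ = (ln(S/K) + (r+σ²/2)T) / (σ√T) = (ln(32.3/27.4) + (0.0119+0.1699²/2)·0.4657) / 0.115944 = (0.164524 + 0.012263) / 0.115944 = 1.524772
d₂ = d₁ − σ√T = 1.524772 − 0.115944 = 1.408829
e^{−rT} = e^{−0.0119·0.4657} = 0.994473
N(d₁) = 0.936342,  N(d₂) = 0.920557
Call price V = S·N(d₁) − K·e^{−rT}·N(d₂) = 30.243849 − 25.083869 = 5.159980
φ(d₁) = (1/√(2π))·e^{−d₁²/2} = 0.124755
Γ = φ(d₁) / (S·σ·√T) = 0.033313

price = 5.159980
Γ = 0.033313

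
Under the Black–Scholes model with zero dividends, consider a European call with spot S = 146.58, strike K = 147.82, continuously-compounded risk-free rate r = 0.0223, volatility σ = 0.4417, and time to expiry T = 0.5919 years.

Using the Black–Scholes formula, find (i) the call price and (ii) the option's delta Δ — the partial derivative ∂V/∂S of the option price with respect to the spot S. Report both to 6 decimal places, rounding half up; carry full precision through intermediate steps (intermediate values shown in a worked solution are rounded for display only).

price = 20.080535
Δ = 0.572979

σ√T = 0.4417·√0.5919 = 0.339822
d₁ = (ln(S/K) + (r+σ²/2)T) / (σ√T) = (ln(146.58/147.82) + (0.0223+0.4417²/2)·0.5919) / 0.339822 = (-0.008424 + 0.070939) / 0.339822 = 0.183964
d₂ = d₁ − σ√T = 0.183964 − 0.339822 = -0.155858
e^{−rT} = e^{−0.0223·0.5919} = 0.986887
N(d₁) = 0.572979,  N(d₂) = 0.438072
Call price V = S·N(d₁) − K·e^{−rT}·N(d₂) = 83.987267 − 63.906732 = 20.080535
Δ = N(d₁) = 0.572979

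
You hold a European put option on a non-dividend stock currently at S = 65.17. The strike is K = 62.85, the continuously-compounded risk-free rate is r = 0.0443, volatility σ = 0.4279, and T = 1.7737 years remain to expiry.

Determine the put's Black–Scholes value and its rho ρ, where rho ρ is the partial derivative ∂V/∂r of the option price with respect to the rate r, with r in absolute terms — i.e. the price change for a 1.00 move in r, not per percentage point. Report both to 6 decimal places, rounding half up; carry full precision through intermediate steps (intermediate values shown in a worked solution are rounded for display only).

σ√T = 0.4279·√1.7737 = 0.569879
d₁ = (ln(S/K) + (r+σ²/2)T) / (σ√T) = (ln(65.17/62.85) + (0.0443+0.4279²/2)·1.7737) / 0.569879 = (0.036248 + 0.240956) / 0.569879 = 0.486426
d₂ = d₁ − σ√T = 0.486426 − 0.569879 = -0.083452
e^{−rT} = e^{−0.0443·1.7737} = 0.924433
N(−d₁) = 0.313332,  N(−d₂) = 0.533254
Put price V = K·e^{−rT}·N(−d₂) − S·N(−d₁) = 30.982378 − 20.419874 = 10.562505
ρ = −K·T·e^{−rT}·N(−d₂) = -54.953444

price = 10.562505
ρ = -54.953444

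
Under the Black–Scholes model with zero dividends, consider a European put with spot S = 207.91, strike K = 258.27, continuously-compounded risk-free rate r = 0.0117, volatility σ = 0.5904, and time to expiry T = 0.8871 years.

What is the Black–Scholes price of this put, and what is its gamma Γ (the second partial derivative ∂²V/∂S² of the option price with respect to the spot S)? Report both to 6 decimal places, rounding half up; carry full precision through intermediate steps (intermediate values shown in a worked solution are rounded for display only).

price = 77.962800
Γ = 0.003436

σ√T = 0.5904·√0.8871 = 0.556074
d₁ = (ln(S/K) + (r+σ²/2)T) / (σ√T) = (ln(207.91/258.27) + (0.0117+0.5904²/2)·0.8871) / 0.556074 = (-0.216900 + 0.164988) / 0.556074 = -0.093354
d₂ = d₁ − σ√T = -0.093354 − 0.556074 = -0.649429
e^{−rT} = e^{−0.0117·0.8871} = 0.989675
N(−d₁) = 0.537189,  N(−d₂) = 0.741969
Put price V = K·e^{−rT}·N(−d₂) − S·N(−d₁) = 189.649770 − 111.686970 = 77.962800
φ(d₁) = (1/√(2π))·e^{−d₁²/2} = 0.397208
Γ = φ(d₁) / (S·σ·√T) = 0.003436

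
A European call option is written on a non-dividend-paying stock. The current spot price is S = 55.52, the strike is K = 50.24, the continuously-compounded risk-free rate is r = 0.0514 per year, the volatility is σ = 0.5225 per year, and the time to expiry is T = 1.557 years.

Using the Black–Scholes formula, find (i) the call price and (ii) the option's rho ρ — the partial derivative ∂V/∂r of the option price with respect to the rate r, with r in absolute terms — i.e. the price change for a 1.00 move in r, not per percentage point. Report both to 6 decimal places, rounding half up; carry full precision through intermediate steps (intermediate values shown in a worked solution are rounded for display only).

price = 18.066665
ρ = 34.665075

σ√T = 0.5225·√1.557 = 0.651974
d₁ = (ln(S/K) + (r+σ²/2)T) / (σ√T) = (ln(55.52/50.24) + (0.0514+0.5225²/2)·1.557) / 0.651974 = (0.099932 + 0.292565) / 0.651974 = 0.602013
d₂ = d₁ − σ√T = 0.602013 − 0.651974 = -0.049962
e^{−rT} = e^{−0.0514·1.557} = 0.923089
N(d₁) = 0.726417,  N(d₂) = 0.480076
Call price V = S·N(d₁) − K·e^{−rT}·N(d₂) = 40.330682 − 22.264017 = 18.066665
ρ = K·T·e^{−rT}·N(d₂) = 34.665075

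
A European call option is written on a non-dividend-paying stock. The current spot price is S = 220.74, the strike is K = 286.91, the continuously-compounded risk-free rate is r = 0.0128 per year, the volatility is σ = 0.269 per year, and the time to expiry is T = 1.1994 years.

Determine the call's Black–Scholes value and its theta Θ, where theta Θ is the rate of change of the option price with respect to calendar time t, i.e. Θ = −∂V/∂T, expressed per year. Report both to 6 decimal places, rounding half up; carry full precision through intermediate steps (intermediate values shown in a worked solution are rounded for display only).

price = 8.215582
Θ = -9.107734

σ√T = 0.269·√1.1994 = 0.294601
d₁ = (ln(S/K) + (r+σ²/2)T) / (σ√T) = (ln(220.74/286.91) + (0.0128+0.269²/2)·1.1994) / 0.294601 = (-0.262183 + 0.058747) / 0.294601 = -0.690547
d₂ = d₁ − σ√T = -0.690547 − 0.294601 = -0.985148
e^{−rT} = e^{−0.0128·1.1994} = 0.984765
N(d₁) = 0.244925,  N(d₂) = 0.162276
Call price V = S·N(d₁) − K·e^{−rT}·N(d₂) = 54.064785 − 45.849203 = 8.215582
φ(d₁) = (1/√(2π))·e^{−d₁²/2} = 0.314313
Θ = −S·φ(d₁)·σ/(2√T) − r·K·e^{−rT}·N(d₂) = −8.520864 − 0.586870 = -9.107734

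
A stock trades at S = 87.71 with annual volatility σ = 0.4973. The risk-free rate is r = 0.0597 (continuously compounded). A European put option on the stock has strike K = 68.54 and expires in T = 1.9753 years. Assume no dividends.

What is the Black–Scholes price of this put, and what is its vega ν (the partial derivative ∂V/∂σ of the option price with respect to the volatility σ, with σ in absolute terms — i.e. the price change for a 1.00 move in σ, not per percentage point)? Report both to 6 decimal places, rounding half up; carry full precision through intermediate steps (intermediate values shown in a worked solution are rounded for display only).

σ√T = 0.4973·√1.9753 = 0.698932
d₁ = (ln(S/K) + (r+σ²/2)T) / (σ√T) = (ln(87.71/68.54) + (0.0597+0.4973²/2)·1.9753) / 0.698932 = (0.246618 + 0.362178) / 0.698932 = 0.871039
d₂ = d₁ − σ√T = 0.871039 − 0.698932 = 0.172107
e^{−rT} = e^{−0.0597·1.9753} = 0.888762
N(−d₁) = 0.191867,  N(−d₂) = 0.431677
Put price V = K·e^{−rT}·N(−d₂) − S·N(−d₁) = 26.295931 − 16.828614 = 9.467317
φ(d₁) = (1/√(2π))·e^{−d₁²/2} = 0.272997
ν = S·φ(d₁)·√T = 33.653040

price = 9.467317
ν = 33.653040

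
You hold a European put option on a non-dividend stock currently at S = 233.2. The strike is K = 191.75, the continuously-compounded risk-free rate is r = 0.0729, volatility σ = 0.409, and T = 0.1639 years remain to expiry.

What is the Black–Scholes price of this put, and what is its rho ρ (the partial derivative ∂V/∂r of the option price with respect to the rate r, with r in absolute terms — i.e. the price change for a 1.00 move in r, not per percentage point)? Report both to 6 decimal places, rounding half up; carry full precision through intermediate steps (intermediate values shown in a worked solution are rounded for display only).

σ√T = 0.409·√0.1639 = 0.165582
d₁ = (ln(S/K) + (r+σ²/2)T) / (σ√T) = (ln(233.2/191.75) + (0.0729+0.409²/2)·0.1639) / 0.165582 = (0.195704 + 0.025657) / 0.165582 = 1.336867
d₂ = d₁ − σ√T = 1.336867 − 0.165582 = 1.171286
e^{−rT} = e^{−0.0729·0.1639} = 0.988123
N(−d₁) = 0.090633,  N(−d₂) = 0.120742
Put price V = K·e^{−rT}·N(−d₂) − S·N(−d₁) = 22.877297 − 21.135607 = 1.741690
ρ = −K·T·e^{−rT}·N(−d₂) = -3.749589

price = 1.741690
ρ = -3.749589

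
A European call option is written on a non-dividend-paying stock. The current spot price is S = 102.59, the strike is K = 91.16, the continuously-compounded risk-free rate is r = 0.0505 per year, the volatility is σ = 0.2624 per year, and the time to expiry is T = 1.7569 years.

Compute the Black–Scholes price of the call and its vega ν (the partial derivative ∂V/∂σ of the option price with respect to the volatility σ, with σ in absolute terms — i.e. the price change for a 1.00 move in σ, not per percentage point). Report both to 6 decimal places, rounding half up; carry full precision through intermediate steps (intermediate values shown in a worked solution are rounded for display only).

σ√T = 0.2624·√1.7569 = 0.347806
d₁ = (ln(S/K) + (r+σ²/2)T) / (σ√T) = (ln(102.59/91.16) + (0.0505+0.2624²/2)·1.7569) / 0.347806 = (0.118124 + 0.149208) / 0.347806 = 0.768624
d₂ = d₁ − σ√T = 0.768624 − 0.347806 = 0.420818
e^{−rT} = e^{−0.0505·1.7569} = 0.915099
N(d₁) = 0.778942,  N(d₂) = 0.663056
Call price V = S·N(d₁) − K·e^{−rT}·N(d₂) = 79.911638 − 55.312390 = 24.599248
φ(d₁) = (1/√(2π))·e^{−d₁²/2} = 0.296909
ν = S·φ(d₁)·√T = 40.373990

price = 24.599248
ν = 40.373990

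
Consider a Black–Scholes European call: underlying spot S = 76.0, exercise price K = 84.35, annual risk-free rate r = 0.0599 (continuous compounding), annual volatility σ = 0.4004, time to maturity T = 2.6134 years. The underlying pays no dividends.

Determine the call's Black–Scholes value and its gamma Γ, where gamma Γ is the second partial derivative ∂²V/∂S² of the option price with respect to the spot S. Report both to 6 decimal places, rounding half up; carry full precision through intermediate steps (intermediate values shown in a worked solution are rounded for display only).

σ√T = 0.4004·√2.6134 = 0.647287
d₁ = (ln(S/K) + (r+σ²/2)T) / (σ√T) = (ln(76.0/84.35) + (0.0599+0.4004²/2)·2.6134) / 0.647287 = (-0.104241 + 0.366033) / 0.647287 = 0.404444
d₂ = d₁ − σ√T = 0.404444 − 0.647287 = -0.242843
e^{−rT} = e^{−0.0599·2.6134} = 0.855095
N(d₁) = 0.657057,  N(d₂) = 0.404064
Call price V = S·N(d₁) − K·e^{−rT}·N(d₂) = 49.936328 − 29.143997 = 20.792331
φ(d₁) = (1/√(2π))·e^{−d₁²/2} = 0.367612
Γ = φ(d₁) / (S·σ·√T) = 0.007473

price = 20.792331
Γ = 0.007473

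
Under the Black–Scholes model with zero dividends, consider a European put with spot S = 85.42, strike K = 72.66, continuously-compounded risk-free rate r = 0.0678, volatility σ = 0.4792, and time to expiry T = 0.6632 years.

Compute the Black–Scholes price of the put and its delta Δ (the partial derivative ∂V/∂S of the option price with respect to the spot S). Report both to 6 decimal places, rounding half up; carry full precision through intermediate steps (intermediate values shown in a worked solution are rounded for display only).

σ√T = 0.4792·√0.6632 = 0.390247
d₁ = (ln(S/K) + (r+σ²/2)T) / (σ√T) = (ln(85.42/72.66) + (0.0678+0.4792²/2)·0.6632) / 0.390247 = (0.161789 + 0.121111) / 0.390247 = 0.724927
d₂ = d₁ − σ√T = 0.724927 − 0.390247 = 0.334681
e^{−rT} = e^{−0.0678·0.6632} = 0.956031
N(−d₁) = 0.234248,  N(−d₂) = 0.368933
Put price V = K·e^{−rT}·N(−d₂) − S·N(−d₁) = 25.628006 − 20.009491 = 5.618515
Δ = −N(−d₁) = -0.234248

price = 5.618515
Δ = -0.234248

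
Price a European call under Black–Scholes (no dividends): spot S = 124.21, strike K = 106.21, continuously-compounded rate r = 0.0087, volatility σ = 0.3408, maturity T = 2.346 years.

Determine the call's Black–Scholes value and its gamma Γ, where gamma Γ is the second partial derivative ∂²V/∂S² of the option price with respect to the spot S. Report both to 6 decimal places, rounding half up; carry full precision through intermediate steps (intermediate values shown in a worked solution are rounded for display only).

price = 34.877637
Γ = 0.005139

σ√T = 0.3408·√2.346 = 0.521992
d₁ = (ln(S/K) + (r+σ²/2)T) / (σ√T) = (ln(124.21/106.21) + (0.0087+0.3408²/2)·2.346) / 0.521992 = (0.156555 + 0.156648) / 0.521992 = 0.600016
d₂ = d₁ − σ√T = 0.600016 − 0.521992 = 0.078024
e^{−rT} = e^{−0.0087·2.346} = 0.979797
N(d₁) = 0.725752,  N(d₂) = 0.531096
Call price V = S·N(d₁) − K·e^{−rT}·N(d₂) = 90.145675 − 55.268039 = 34.877637
φ(d₁) = (1/√(2π))·e^{−d₁²/2} = 0.333221
Γ = φ(d₁) / (S·σ·√T) = 0.005139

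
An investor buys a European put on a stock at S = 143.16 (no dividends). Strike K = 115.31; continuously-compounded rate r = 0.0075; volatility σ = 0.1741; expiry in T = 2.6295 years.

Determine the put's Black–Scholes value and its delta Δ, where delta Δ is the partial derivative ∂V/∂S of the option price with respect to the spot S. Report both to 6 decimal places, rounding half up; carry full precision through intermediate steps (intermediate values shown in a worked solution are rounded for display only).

price = 4.025016
Δ = -0.164207

σ√T = 0.1741·√2.6295 = 0.282316
d₁ = (ln(S/K) + (r+σ²/2)T) / (σ√T) = (ln(143.16/115.31) + (0.0075+0.1741²/2)·2.6295) / 0.282316 = (0.216339 + 0.059572) / 0.282316 = 0.977313
d₂ = d₁ − σ√T = 0.977313 − 0.282316 = 0.694997
e^{−rT} = e^{−0.0075·2.6295} = 0.980472
N(−d₁) = 0.164207,  N(−d₂) = 0.243528
Put price V = K·e^{−rT}·N(−d₂) − S·N(−d₁) = 27.532892 − 23.507876 = 4.025016
Δ = −N(−d₁) = -0.164207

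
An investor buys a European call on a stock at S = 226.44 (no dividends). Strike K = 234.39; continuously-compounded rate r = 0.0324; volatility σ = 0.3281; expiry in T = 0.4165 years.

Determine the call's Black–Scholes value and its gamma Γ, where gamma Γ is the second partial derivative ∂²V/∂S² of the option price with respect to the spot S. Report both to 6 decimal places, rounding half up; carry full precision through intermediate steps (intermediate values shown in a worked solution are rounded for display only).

price = 16.985797
Γ = 0.008320

σ√T = 0.3281·√0.4165 = 0.211745
d₁ = (ln(S/K) + (r+σ²/2)T) / (σ√T) = (ln(226.44/234.39) + (0.0324+0.3281²/2)·0.4165) / 0.211745 = (-0.034506 + 0.035913) / 0.211745 = 0.006641
d₂ = d₁ − σ√T = 0.006641 − 0.211745 = -0.205104
e^{−rT} = e^{−0.0324·0.4165} = 0.986596
N(d₁) = 0.502649,  N(d₂) = 0.418745
Call price V = S·N(d₁) − K·e^{−rT}·N(d₂) = 113.819940 − 96.834142 = 16.985797
φ(d₁) = (1/√(2π))·e^{−d₁²/2} = 0.398933
Γ = φ(d₁) / (S·σ·√T) = 0.008320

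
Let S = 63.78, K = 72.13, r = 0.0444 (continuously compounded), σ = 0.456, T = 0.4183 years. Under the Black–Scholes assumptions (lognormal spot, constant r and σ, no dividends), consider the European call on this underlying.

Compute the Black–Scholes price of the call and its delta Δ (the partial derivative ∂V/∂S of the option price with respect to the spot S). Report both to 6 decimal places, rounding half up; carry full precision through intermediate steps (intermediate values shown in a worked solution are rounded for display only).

σ√T = 0.456·√0.4183 = 0.294923
d₁ = (ln(S/K) + (r+σ²/2)T) / (σ√T) = (ln(63.78/72.13) + (0.0444+0.456²/2)·0.4183) / 0.294923 = (-0.123030 + 0.062062) / 0.294923 = -0.206725
d₂ = d₁ − σ√T = -0.206725 − 0.294923 = -0.501648
e^{−rT} = e^{−0.0444·0.4183} = 0.981599
N(d₁) = 0.418112,  N(d₂) = 0.307957
Call price V = S·N(d₁) − K·e^{−rT}·N(d₂) = 26.667197 − 21.804228 = 4.862969
Δ = N(d₁) = 0.418112

price = 4.862969
Δ = 0.418112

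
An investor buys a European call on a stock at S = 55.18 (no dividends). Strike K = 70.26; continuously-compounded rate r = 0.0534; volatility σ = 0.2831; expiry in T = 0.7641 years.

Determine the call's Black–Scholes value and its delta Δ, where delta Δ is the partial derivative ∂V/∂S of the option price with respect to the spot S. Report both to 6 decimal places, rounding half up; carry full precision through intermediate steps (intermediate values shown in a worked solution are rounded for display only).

σ√T = 0.2831·√0.7641 = 0.247466
d₁ = (ln(S/K) + (r+σ²/2)T) / (σ√T) = (ln(55.18/70.26) + (0.0534+0.2831²/2)·0.7641) / 0.247466 = (-0.241602 + 0.071423) / 0.247466 = -0.687689
d₂ = d₁ − σ√T = -0.687689 − 0.247466 = -0.935155
e^{−rT} = e^{−0.0534·0.7641} = 0.960018
N(d₁) = 0.245824,  N(d₂) = 0.174854
Call price V = S·N(d₁) − K·e^{−rT}·N(d₂) = 13.564580 − 11.794071 = 1.770509
Δ = N(d₁) = 0.245824

price = 1.770509
Δ = 0.245824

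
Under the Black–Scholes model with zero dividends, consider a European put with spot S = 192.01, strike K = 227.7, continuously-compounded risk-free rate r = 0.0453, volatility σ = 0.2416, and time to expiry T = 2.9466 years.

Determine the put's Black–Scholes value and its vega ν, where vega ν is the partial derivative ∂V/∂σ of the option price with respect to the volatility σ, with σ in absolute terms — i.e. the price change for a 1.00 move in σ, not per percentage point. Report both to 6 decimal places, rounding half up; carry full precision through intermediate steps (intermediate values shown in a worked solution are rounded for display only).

price = 35.881122
ν = 130.576067

σ√T = 0.2416·√2.9466 = 0.414722
d₁ = (ln(S/K) + (r+σ²/2)T) / (σ√T) = (ln(192.01/227.7) + (0.0453+0.2416²/2)·2.9466) / 0.414722 = (-0.170482 + 0.219478) / 0.414722 = 0.118144
d₂ = d₁ − σ√T = 0.118144 − 0.414722 = -0.296579
e^{−rT} = e^{−0.0453·2.9466} = 0.875044
N(−d₁) = 0.452977,  N(−d₂) = 0.616606
Put price V = K·e^{−rT}·N(−d₂) − S·N(−d₁) = 122.857222 − 86.976101 = 35.881122
φ(d₁) = (1/√(2π))·e^{−d₁²/2} = 0.396168
ν = S·φ(d₁)·√T = 130.576067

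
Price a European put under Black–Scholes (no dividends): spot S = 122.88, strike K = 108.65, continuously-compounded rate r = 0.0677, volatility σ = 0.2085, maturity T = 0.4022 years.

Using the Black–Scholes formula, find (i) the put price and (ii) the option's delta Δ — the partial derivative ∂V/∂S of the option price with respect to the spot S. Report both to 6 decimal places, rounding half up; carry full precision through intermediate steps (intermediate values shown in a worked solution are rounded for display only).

σ√T = 0.2085·√0.4022 = 0.132229
d₁ = (ln(S/K) + (r+σ²/2)T) / (σ√T) = (ln(122.88/108.65) + (0.0677+0.2085²/2)·0.4022) / 0.132229 = (0.123077 + 0.035971) / 0.132229 = 1.202820
d₂ = d₁ − σ√T = 1.202820 − 0.132229 = 1.070590
e^{−rT} = e^{−0.0677·0.4022} = 0.973138
N(−d₁) = 0.114523,  N(−d₂) = 0.142177
Put price V = K·e^{−rT}·N(−d₂) − S·N(−d₁) = 15.032565 − 14.072595 = 0.959970
Δ = −N(−d₁) = -0.114523

price = 0.959970
Δ = -0.114523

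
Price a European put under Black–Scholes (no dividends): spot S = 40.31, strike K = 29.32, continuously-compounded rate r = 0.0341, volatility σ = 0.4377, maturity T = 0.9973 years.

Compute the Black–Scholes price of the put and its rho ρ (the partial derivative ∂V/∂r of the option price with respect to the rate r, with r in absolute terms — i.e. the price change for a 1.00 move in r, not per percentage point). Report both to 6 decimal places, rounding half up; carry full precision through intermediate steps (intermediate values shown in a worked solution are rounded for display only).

σ√T = 0.4377·√0.9973 = 0.437109
d₁ = (ln(S/K) + (r+σ²/2)T) / (σ√T) = (ln(40.31/29.32) + (0.0341+0.4377²/2)·0.9973) / 0.437109 = (0.318330 + 0.129540) / 0.437109 = 1.024618
d₂ = d₁ − σ√T = 1.024618 − 0.437109 = 0.587510
e^{−rT} = e^{−0.0341·0.9973} = 0.966564
N(−d₁) = 0.152772,  N(−d₂) = 0.278431
Put price V = K·e^{−rT}·N(−d₂) − S·N(−d₁) = 7.890629 − 6.158224 = 1.732405
ρ = −K·T·e^{−rT}·N(−d₂) = -7.869325

price = 1.732405
ρ = -7.869325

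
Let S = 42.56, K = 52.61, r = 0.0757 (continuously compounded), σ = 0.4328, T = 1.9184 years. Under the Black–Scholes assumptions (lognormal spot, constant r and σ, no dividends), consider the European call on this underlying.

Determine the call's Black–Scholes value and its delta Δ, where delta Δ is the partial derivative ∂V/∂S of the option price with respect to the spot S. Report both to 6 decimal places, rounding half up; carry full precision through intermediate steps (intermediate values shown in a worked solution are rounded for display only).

σ√T = 0.4328·√1.9184 = 0.599455
d₁ = (ln(S/K) + (r+σ²/2)T) / (σ√T) = (ln(42.56/52.61) + (0.0757+0.4328²/2)·1.9184) / 0.599455 = (-0.211991 + 0.324896) / 0.599455 = 0.188346
d₂ = d₁ − σ√T = 0.188346 − 0.599455 = -0.411110
e^{−rT} = e^{−0.0757·1.9184} = 0.864830
N(d₁) = 0.574697,  N(d₂) = 0.340496
Call price V = S·N(d₁) − K·e^{−rT}·N(d₂) = 24.459112 − 15.492123 = 8.966989
Δ = N(d₁) = 0.574697

price = 8.966989
Δ = 0.574697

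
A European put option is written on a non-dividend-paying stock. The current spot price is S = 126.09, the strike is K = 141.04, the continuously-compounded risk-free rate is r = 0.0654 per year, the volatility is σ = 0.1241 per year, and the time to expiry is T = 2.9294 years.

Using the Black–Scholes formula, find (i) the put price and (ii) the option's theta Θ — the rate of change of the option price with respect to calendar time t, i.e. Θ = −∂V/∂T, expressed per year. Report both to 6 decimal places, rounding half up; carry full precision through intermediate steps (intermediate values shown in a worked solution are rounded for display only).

price = 6.144306
Θ = 1.377848

σ√T = 0.1241·√2.9294 = 0.212403
d₁ = (ln(S/K) + (r+σ²/2)T) / (σ√T) = (ln(126.09/141.04) + (0.0654+0.1241²/2)·2.9294) / 0.212403 = (-0.112048 + 0.214140) / 0.212403 = 0.480655
d₂ = d₁ − σ√T = 0.480655 − 0.212403 = 0.268252
e^{−rT} = e^{−0.0654·2.9294} = 0.825651
N(−d₁) = 0.315381,  N(−d₂) = 0.394253
Put price V = K·e^{−rT}·N(−d₂) − S·N(−d₁) = 45.910668 − 39.766362 = 6.144306
φ(d₁) = (1/√(2π))·e^{−d₁²/2} = 0.355421
Θ = −S·φ(d₁)·σ/(2√T) + r·K·e^{−rT}·N(−d₂) = −1.624710 + 3.002558 = 1.377848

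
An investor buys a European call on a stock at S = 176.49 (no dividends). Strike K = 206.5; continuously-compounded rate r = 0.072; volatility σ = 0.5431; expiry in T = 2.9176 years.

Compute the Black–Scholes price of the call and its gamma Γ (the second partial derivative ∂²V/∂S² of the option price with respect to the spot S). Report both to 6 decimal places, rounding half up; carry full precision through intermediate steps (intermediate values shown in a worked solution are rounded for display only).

price = 66.071037
Γ = 0.002127

σ√T = 0.5431·√2.9176 = 0.927668
d₁ = (ln(S/K) + (r+σ²/2)T) / (σ√T) = (ln(176.49/206.5) + (0.072+0.5431²/2)·2.9176) / 0.927668 = (-0.157036 + 0.640351) / 0.927668 = 0.521000
d₂ = d₁ − σ√T = 0.521000 − 0.927668 = -0.406668
e^{−rT} = e^{−0.072·2.9176} = 0.810530
N(d₁) = 0.698817,  N(d₂) = 0.342126
Call price V = S·N(d₁) − K·e^{−rT}·N(d₂) = 123.334146 − 57.263109 = 66.071037
φ(d₁) = (1/√(2π))·e^{−d₁²/2} = 0.348311
Γ = φ(d₁) / (S·σ·√T) = 0.002127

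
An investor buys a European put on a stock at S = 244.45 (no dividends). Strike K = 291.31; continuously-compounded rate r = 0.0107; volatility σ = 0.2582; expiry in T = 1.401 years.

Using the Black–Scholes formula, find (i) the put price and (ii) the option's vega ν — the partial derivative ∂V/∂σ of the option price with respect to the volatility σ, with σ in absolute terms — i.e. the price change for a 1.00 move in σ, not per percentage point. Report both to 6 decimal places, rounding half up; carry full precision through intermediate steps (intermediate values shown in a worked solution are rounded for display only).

price = 57.833119
ν = 107.713708

σ√T = 0.2582·√1.401 = 0.305615
d₁ = (ln(S/K) + (r+σ²/2)T) / (σ√T) = (ln(244.45/291.31) + (0.0107+0.2582²/2)·1.401) / 0.305615 = (-0.175377 + 0.061691) / 0.305615 = -0.371991
d₂ = d₁ − σ√T = -0.371991 − 0.305615 = -0.677606
e^{−rT} = e^{−0.0107·1.401} = 0.985121
N(−d₁) = 0.645050,  N(−d₂) = 0.750989
Put price V = K·e^{−rT}·N(−d₂) − S·N(−d₁) = 215.515618 − 157.682499 = 57.833119
φ(d₁) = (1/√(2π))·e^{−d₁²/2} = 0.372273
ν = S·φ(d₁)·√T = 107.713708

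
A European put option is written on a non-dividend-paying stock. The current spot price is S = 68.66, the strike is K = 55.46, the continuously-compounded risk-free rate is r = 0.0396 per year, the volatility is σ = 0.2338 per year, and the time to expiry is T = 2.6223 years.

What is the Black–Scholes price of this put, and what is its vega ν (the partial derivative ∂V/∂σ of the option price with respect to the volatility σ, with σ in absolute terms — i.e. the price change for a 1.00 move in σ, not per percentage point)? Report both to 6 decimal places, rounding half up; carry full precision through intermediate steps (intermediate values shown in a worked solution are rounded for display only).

price = 2.464839
ν = 26.163608

σ√T = 0.2338·√2.6223 = 0.378604
d₁ = (ln(S/K) + (r+σ²/2)T) / (σ√T) = (ln(68.66/55.46) + (0.0396+0.2338²/2)·2.6223) / 0.378604 = (0.213505 + 0.175514) / 0.378604 = 1.027506
d₂ = d₁ − σ√T = 1.027506 − 0.378604 = 0.648902
e^{−rT} = e^{−0.0396·2.6223} = 0.901367
N(−d₁) = 0.152091,  N(−d₂) = 0.258201
Put price V = K·e^{−rT}·N(−d₂) − S·N(−d₁) = 12.907409 − 10.442570 = 2.464839
φ(d₁) = (1/√(2π))·e^{−d₁²/2} = 0.235317
ν = S·φ(d₁)·√T = 26.163608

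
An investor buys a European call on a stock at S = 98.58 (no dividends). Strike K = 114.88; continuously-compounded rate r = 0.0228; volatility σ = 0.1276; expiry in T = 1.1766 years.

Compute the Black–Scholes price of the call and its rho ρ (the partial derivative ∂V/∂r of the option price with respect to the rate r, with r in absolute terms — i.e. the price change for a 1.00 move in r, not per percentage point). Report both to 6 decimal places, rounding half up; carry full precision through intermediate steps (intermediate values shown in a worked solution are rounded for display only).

σ√T = 0.1276·√1.1766 = 0.138409
d₁ = (ln(S/K) + (r+σ²/2)T) / (σ√T) = (ln(98.58/114.88) + (0.0228+0.1276²/2)·1.1766) / 0.138409 = (-0.153020 + 0.036405) / 0.138409 = -0.842535
d₂ = d₁ − σ√T = -0.842535 − 0.138409 = -0.980944
e^{−rT} = e^{−0.0228·1.1766} = 0.973530
N(d₁) = 0.199744,  N(d₂) = 0.163310
Call price V = S·N(d₁) − K·e^{−rT}·N(d₂) = 19.690785 − 18.264457 = 1.426327
ρ = K·T·e^{−rT}·N(d₂) = 21.489961

price = 1.426327
ρ = 21.489961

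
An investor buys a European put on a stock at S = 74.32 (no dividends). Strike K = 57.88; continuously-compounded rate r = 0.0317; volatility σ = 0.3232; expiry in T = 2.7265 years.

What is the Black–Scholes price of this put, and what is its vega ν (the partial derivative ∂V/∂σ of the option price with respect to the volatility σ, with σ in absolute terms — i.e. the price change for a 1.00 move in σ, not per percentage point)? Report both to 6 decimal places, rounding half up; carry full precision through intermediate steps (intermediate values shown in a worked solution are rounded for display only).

σ√T = 0.3232·√2.7265 = 0.533672
d₁ = (ln(S/K) + (r+σ²/2)T) / (σ√T) = (ln(74.32/57.88) + (0.0317+0.3232²/2)·2.7265) / 0.533672 = (0.250008 + 0.228833) / 0.533672 = 0.897258
d₂ = d₁ − σ√T = 0.897258 − 0.533672 = 0.363586
e^{−rT} = e^{−0.0317·2.7265} = 0.917200
N(−d₁) = 0.184791,  N(−d₂) = 0.358084
Put price V = K·e^{−rT}·N(−d₂) − S·N(−d₁) = 19.009769 − 13.733647 = 5.276122
φ(d₁) = (1/√(2π))·e^{−d₁²/2} = 0.266742
ν = S·φ(d₁)·√T = 32.734032

price = 5.276122
ν = 32.734032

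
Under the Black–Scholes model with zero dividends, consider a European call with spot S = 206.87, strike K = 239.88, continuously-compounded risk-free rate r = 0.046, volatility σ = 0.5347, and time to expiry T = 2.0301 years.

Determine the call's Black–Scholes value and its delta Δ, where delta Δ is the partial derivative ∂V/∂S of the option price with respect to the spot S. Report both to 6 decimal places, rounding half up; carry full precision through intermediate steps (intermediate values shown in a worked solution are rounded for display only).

price = 57.454381
Δ = 0.621405

σ√T = 0.5347·√2.0301 = 0.761849
d₁ = (ln(S/K) + (r+σ²/2)T) / (σ√T) = (ln(206.87/239.88) + (0.046+0.5347²/2)·2.0301) / 0.761849 = (-0.148048 + 0.383592) / 0.761849 = 0.309173
d₂ = d₁ − σ√T = 0.309173 − 0.761849 = -0.452676
e^{−rT} = e^{−0.046·2.0301} = 0.910843
N(d₁) = 0.621405,  N(d₂) = 0.325391
Call price V = S·N(d₁) − K·e^{−rT}·N(d₂) = 128.550079 − 71.095698 = 57.454381
Δ = N(d₁) = 0.621405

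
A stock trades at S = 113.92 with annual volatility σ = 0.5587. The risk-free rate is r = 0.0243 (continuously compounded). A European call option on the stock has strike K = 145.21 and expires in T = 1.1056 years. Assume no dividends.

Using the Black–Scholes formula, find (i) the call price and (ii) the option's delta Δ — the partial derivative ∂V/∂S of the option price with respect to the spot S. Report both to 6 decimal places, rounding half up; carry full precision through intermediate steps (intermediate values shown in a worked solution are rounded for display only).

price = 17.671863
Δ = 0.470646

σ√T = 0.5587·√1.1056 = 0.587459
d₁ = (ln(S/K) + (r+σ²/2)T) / (σ√T) = (ln(113.92/145.21) + (0.0243+0.5587²/2)·1.1056) / 0.587459 = (-0.242685 + 0.199420) / 0.587459 = -0.073646
d₂ = d₁ − σ√T = -0.073646 − 0.587459 = -0.661106
e^{−rT} = e^{−0.0243·1.1056} = 0.973492
N(d₁) = 0.470646,  N(d₂) = 0.254272
Call price V = S·N(d₁) − K·e^{−rT}·N(d₂) = 53.615974 − 35.944111 = 17.671863
Δ = N(d₁) = 0.470646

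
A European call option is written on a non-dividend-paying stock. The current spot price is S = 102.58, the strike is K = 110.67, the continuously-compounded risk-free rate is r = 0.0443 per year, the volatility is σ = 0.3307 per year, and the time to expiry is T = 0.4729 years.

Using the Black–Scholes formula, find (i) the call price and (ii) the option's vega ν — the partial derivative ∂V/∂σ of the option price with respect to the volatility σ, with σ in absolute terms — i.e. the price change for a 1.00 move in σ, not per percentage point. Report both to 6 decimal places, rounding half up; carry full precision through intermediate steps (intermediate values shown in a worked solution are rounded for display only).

σ√T = 0.3307·√0.4729 = 0.227415
d₁ = (ln(S/K) + (r+σ²/2)T) / (σ√T) = (ln(102.58/110.67) + (0.0443+0.3307²/2)·0.4729) / 0.227415 = (-0.075910 + 0.046808) / 0.227415 = -0.127967
d₂ = d₁ − σ√T = -0.127967 − 0.227415 = -0.355382
e^{−rT} = e^{−0.0443·0.4729} = 0.979268
N(d₁) = 0.449088,  N(d₂) = 0.361152
Call price V = S·N(d₁) − K·e^{−rT}·N(d₂) = 46.067402 − 39.140055 = 6.927347
φ(d₁) = (1/√(2π))·e^{−d₁²/2} = 0.395689
ν = S·φ(d₁)·√T = 27.912679

price = 6.927347
ν = 27.912679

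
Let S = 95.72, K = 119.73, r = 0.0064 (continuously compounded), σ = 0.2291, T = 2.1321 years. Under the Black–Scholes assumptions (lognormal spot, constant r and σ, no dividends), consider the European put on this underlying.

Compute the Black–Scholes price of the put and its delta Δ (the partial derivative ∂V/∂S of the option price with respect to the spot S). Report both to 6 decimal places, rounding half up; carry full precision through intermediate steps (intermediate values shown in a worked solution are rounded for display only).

price = 28.072337
Δ = -0.677597

σ√T = 0.2291·√2.1321 = 0.334525
d₁ = (ln(S/K) + (r+σ²/2)T) / (σ√T) = (ln(95.72/119.73) + (0.0064+0.2291²/2)·2.1321) / 0.334525 = (-0.223812 + 0.069599) / 0.334525 = -0.460990
d₂ = d₁ − σ√T = -0.460990 − 0.334525 = -0.795516
e^{−rT} = e^{−0.0064·2.1321} = 0.986447
N(−d₁) = 0.677597,  N(−d₂) = 0.786843
Put price V = K·e^{−rT}·N(−d₂) − S·N(−d₁) = 92.931949 − 64.859611 = 28.072337
Δ = −N(−d₁) = -0.677597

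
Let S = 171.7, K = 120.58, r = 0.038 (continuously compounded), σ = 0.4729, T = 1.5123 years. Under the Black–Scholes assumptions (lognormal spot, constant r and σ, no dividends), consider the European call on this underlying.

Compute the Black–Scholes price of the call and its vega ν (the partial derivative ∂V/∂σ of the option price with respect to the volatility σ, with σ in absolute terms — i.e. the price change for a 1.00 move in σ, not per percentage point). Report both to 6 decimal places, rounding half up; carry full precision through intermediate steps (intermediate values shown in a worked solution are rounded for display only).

σ√T = 0.4729·√1.5123 = 0.581552
d₁ = (ln(S/K) + (r+σ²/2)T) / (σ√T) = (ln(171.7/120.58) + (0.038+0.4729²/2)·1.5123) / 0.581552 = (0.353435 + 0.226569) / 0.581552 = 0.997339
d₂ = d₁ − σ√T = 0.997339 − 0.581552 = 0.415787
e^{−rT} = e^{−0.038·1.5123} = 0.944153
N(d₁) = 0.840700,  N(d₂) = 0.661217
Call price V = S·N(d₁) − K·e^{−rT}·N(d₂) = 144.348173 − 75.276868 = 69.071305
φ(d₁) = (1/√(2π))·e^{−d₁²/2} = 0.242615
ν = S·φ(d₁)·√T = 51.227882

price = 69.071305
ν = 51.227882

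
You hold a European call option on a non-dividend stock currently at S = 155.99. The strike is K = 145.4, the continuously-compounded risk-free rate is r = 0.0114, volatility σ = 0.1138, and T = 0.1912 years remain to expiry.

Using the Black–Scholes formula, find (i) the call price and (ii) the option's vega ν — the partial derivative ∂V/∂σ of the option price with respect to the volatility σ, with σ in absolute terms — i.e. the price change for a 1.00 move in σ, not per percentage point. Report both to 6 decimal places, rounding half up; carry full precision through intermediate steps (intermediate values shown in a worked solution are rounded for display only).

σ√T = 0.1138·√0.1912 = 0.049761
d₁ = (ln(S/K) + (r+σ²/2)T) / (σ√T) = (ln(155.99/145.4) + (0.0114+0.1138²/2)·0.1912) / 0.049761 = (0.070303 + 0.003418) / 0.049761 = 1.481513
d₂ = d₁ − σ√T = 1.481513 − 0.049761 = 1.431752
e^{−rT} = e^{−0.0114·0.1912} = 0.997823
N(d₁) = 0.930765,  N(d₂) = 0.923893
Call price V = S·N(d₁) − K·e^{−rT}·N(d₂) = 145.190039 − 134.041505 = 11.148534
φ(d₁) = (1/√(2π))·e^{−d₁²/2} = 0.133137
ν = S·φ(d₁)·√T = 9.081100

price = 11.148534
ν = 9.081100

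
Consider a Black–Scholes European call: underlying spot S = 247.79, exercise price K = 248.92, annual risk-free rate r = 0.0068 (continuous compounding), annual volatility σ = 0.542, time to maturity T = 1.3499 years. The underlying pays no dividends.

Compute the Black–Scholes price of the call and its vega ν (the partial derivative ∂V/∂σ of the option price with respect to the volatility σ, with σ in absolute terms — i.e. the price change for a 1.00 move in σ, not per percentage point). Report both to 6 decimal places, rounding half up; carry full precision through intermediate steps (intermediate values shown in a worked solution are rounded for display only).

price = 61.669615
ν = 109.043581

σ√T = 0.542·√1.3499 = 0.629724
d₁ = (ln(S/K) + (r+σ²/2)T) / (σ√T) = (ln(247.79/248.92) + (0.0068+0.542²/2)·1.3499) / 0.629724 = (-0.004550 + 0.207455) / 0.629724 = 0.322213
d₂ = d₁ − σ√T = 0.322213 − 0.629724 = -0.307510
e^{−rT} = e^{−0.0068·1.3499} = 0.990863
N(d₁) = 0.626354,  N(d₂) = 0.379227
Call price V = S·N(d₁) − K·e^{−rT}·N(d₂) = 155.204370 − 93.534755 = 61.669615
φ(d₁) = (1/√(2π))·e^{−d₁²/2} = 0.378761
ν = S·φ(d₁)·√T = 109.043581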